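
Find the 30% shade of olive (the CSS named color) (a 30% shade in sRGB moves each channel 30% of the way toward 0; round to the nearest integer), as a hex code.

CSS olive is rgb(128, 128, 0).
Lerp each channel 30% toward 0:
  R: 128 + 0.3×(0−128) = 128 − 38.4 = 89.6 → 90
  G: 128 + 0.3×(0−128) = 128 − 38.4 = 89.6 → 90
  B: 0 + 0.3×(0−0) = 0 + 0 = 0 → 0
rgb(90, 90, 0) = #5A5A00.

#5A5A00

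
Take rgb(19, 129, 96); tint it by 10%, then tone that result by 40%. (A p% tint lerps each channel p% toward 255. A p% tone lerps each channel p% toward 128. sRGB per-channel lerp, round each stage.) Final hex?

A 10% tint moves each channel 10% toward 255:
  R: 19 + 23.6 = 42.6 → 43
  G: 129 + 12.6 = 141.6 → 142
  B: 96 + 0.1×(255−96) = 96 + 15.9 = 111.9 → 112
After the tint: rgb(43, 142, 112) = #2B8E70.
Per channel, c → c + 0.4(128 − c):
  R: 43 + 34 = 77 → 77
  G: 142 − 5.6 = 136.4 → 136
  B: 112 + 6.4 = 118.4 → 118
rgb(77, 136, 118) = #4D8876.

#4D8876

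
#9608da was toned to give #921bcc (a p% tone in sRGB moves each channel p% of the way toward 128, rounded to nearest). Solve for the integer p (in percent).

#9608da is rgb(150, 8, 218); #921bcc is rgb(146, 27, 204).
On the G channel (widest range): 27 ≈ 8 + (p/100)(128 − 8), so p ≈ 100×(27 − 8)/(128 − 8) = 1900/120 = 15.83.
p = 16 reproduces all three channels after rounding.

16%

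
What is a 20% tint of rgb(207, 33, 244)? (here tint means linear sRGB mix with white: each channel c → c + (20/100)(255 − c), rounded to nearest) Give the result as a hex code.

#D94DF6

A 20% tint moves each channel 20% toward 255:
  R: 207 + 9.6 = 216.6 → 217
  G: 33 + 0.2×(255−33) = 33 + 44.4 = 77.4 → 77
  B: 244 + 0.2×(255−244) = 244 + 2.2 = 246.2 → 246
rgb(217, 77, 246) = #D94DF6.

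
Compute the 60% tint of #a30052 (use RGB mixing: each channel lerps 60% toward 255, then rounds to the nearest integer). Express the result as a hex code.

#a30052 is rgb(163, 0, 82).
Lerp each channel 60% toward 255:
  R: 163 + 55.2 = 218.2 → 218
  G: 0 + 0.6×(255−0) = 0 + 153 = 153 → 153
  B: 82 + 0.6×(255−82) = 82 + 103.8 = 185.8 → 186
rgb(218, 153, 186) = #da99ba.

#da99ba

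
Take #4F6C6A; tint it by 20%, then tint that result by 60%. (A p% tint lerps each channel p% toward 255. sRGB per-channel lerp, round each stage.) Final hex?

#4F6C6A is rgb(79, 108, 106).
A 20% tint moves each channel 20% toward 255:
  R: 79 + 0.2×(255−79) = 79 + 35.2 = 114.2 → 114
  G: 108 + 0.2×(255−108) = 108 + 29.4 = 137.4 → 137
  B: 106 + 0.2×(255−106) = 106 + 29.8 = 135.8 → 136
After the tint: rgb(114, 137, 136) = #728988.
Per channel, c → c + 0.6(255 − c):
  R: 114 + 84.6 = 198.6 → 199
  G: 137 + 0.6×(255−137) = 137 + 70.8 = 207.8 → 208
  B: 136 + 0.6×(255−136) = 136 + 71.4 = 207.4 → 207
rgb(199, 208, 207) = #C7D0CF.

#C7D0CF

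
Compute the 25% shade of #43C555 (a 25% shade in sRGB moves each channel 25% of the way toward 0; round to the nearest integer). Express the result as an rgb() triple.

rgb(50, 148, 64)

#43C555 is rgb(67, 197, 85).
Lerp each channel 25% toward 0:
  R: 67 + 0.25×(0−67) = 67 − 16.75 = 50.25 → 50
  G: 197 − 49.25 = 147.75 → 148
  B: 85 + 0.25×(0−85) = 85 − 21.25 = 63.75 → 64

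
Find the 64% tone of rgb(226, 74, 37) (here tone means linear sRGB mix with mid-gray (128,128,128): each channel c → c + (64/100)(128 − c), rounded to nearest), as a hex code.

#a36d5f

Per channel, c → c + 0.64(128 − c):
  R: 226 + 0.64×(128−226) = 226 − 62.72 = 163.28 → 163
  G: 74 + 34.56 = 108.56 → 109
  B: 37 + 0.64×(128−37) = 37 + 58.24 = 95.24 → 95
rgb(163, 109, 95) = #a36d5f.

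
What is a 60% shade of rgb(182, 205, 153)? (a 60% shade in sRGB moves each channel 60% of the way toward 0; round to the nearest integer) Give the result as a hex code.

#49523D

Per channel, c → c + 0.6(0 − c):
  R: 182 + 0.6×(0−182) = 182 − 109.2 = 72.8 → 73
  G: 205 + 0.6×(0−205) = 205 − 123 = 82 → 82
  B: 153 + 0.6×(0−153) = 153 − 91.8 = 61.2 → 61
rgb(73, 82, 61) = #49523D.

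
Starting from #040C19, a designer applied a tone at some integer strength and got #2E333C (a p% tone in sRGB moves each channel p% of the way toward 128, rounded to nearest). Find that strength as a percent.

34%

#040C19 is rgb(4, 12, 25); #2E333C is rgb(46, 51, 60).
On the R channel (widest range): 46 ≈ 4 + (p/100)(128 − 4), so p ≈ 100×(46 − 4)/(128 − 4) = 4200/124 = 33.87.
p = 34 reproduces all three channels after rounding.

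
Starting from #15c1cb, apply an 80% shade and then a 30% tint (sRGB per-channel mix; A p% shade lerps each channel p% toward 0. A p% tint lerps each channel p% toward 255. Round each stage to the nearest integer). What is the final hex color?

#15c1cb is rgb(21, 193, 203).
Lerp each channel 80% toward 0:
  R: 21 − 16.8 = 4.2 → 4
  G: 193 + 0.8×(0−193) = 193 − 154.4 = 38.6 → 39
  B: 203 + 0.8×(0−203) = 203 − 162.4 = 40.6 → 41
After the shade: rgb(4, 39, 41) = #042729.
Per channel, c → c + 0.3(255 − c):
  R: 4 + 0.3×(255−4) = 4 + 75.3 = 79.3 → 79
  G: 39 + 0.3×(255−39) = 39 + 64.8 = 103.8 → 104
  B: 41 + 64.2 = 105.2 → 105
rgb(79, 104, 105) = #4f6869.

#4f6869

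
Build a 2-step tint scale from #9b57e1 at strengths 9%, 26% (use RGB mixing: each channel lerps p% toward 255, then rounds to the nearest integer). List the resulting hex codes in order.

#9b57e1 is rgb(155, 87, 225).
9%: (155 + 9 = 164→164, 87 + 15.12 = 102.12→102, 225 + 2.7 = 227.7→228) → #a466e4
26%: (155 + 26 = 181→181, 87 + 43.68 = 130.68→131, 225 + 7.8 = 232.8→233) → #b583e9

#a466e4, #b583e9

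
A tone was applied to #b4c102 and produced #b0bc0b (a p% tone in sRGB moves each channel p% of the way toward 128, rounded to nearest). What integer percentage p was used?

7%

#b4c102 is rgb(180, 193, 2); #b0bc0b is rgb(176, 188, 11).
On the B channel (widest range): 11 ≈ 2 + (p/100)(128 − 2), so p ≈ 100×(11 − 2)/(128 − 2) = 900/126 = 7.14.
p = 7 reproduces all three channels after rounding.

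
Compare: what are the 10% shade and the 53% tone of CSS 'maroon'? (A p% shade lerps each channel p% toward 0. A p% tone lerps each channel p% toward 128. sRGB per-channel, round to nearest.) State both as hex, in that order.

#730000, #804444

CSS maroon is rgb(128, 0, 0).
10% shade:
  R: 128 − 12.8 = 115.2 → 115
  G: 0 + 0 = 0 → 0
  B: 0 + 0.1×(0−0) = 0 + 0 = 0 → 0
  → #730000
53% tone:
  R: 128 + 0 = 128 → 128
  G: 0 + 67.84 = 67.84 → 68
  B: 0 + 0.53×(128−0) = 0 + 67.84 = 67.84 → 68
  → #804444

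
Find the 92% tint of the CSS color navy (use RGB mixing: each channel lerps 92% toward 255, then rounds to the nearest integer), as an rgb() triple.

rgb(235, 235, 245)

CSS navy is rgb(0, 0, 128).
A 92% tint moves each channel 92% toward 255:
  R: 0 + 234.6 = 234.6 → 235
  G: 0 + 0.92×(255−0) = 0 + 234.6 = 234.6 → 235
  B: 128 + 0.92×(255−128) = 128 + 116.84 = 244.84 → 245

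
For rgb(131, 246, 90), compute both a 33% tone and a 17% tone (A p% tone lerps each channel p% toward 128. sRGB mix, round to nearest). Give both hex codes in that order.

#82cf67, #82e260

33% tone:
  R: 131 + 0.33×(128−131) = 131 − 0.99 = 130.01 → 130
  G: 246 − 38.94 = 207.06 → 207
  B: 90 + 12.54 = 102.54 → 103
  → #82cf67
17% tone:
  R: 131 − 0.51 = 130.49 → 130
  G: 246 + 0.17×(128−246) = 246 − 20.06 = 225.94 → 226
  B: 90 + 0.17×(128−90) = 90 + 6.46 = 96.46 → 96
  → #82e260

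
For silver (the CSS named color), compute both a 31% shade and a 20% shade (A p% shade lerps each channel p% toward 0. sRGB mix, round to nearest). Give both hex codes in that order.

CSS silver is rgb(192, 192, 192).
31% shade:
  R: 192 + 0.31×(0−192) = 192 − 59.52 = 132.48 → 132
  G: 192 − 59.52 = 132.48 → 132
  B: 192 + 0.31×(0−192) = 192 − 59.52 = 132.48 → 132
  → #848484
20% shade:
  R: 192 − 38.4 = 153.6 → 154
  G: 192 − 38.4 = 153.6 → 154
  B: 192 − 38.4 = 153.6 → 154
  → #9A9A9A

#848484, #9A9A9A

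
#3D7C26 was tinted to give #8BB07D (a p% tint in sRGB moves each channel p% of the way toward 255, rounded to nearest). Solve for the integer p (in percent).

40%

#3D7C26 is rgb(61, 124, 38); #8BB07D is rgb(139, 176, 125).
On the B channel (widest range): 125 ≈ 38 + (p/100)(255 − 38), so p ≈ 100×(125 − 38)/(255 − 38) = 8700/217 = 40.09.
p = 40 reproduces all three channels after rounding.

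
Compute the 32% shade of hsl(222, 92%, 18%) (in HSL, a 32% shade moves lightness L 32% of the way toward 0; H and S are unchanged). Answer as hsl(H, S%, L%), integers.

L moves 32% from 18 toward 0: 18 − 5.76 = 12.24 → 12.
H and S are unchanged.

hsl(222, 92%, 12%)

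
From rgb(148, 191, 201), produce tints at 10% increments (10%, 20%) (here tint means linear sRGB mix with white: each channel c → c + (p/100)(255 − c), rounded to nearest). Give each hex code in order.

10%: (148 + 10.7 = 158.7→159, 191 + 6.4 = 197.4→197, 201 + 5.4 = 206.4→206) → #9FC5CE
20%: (148 + 21.4 = 169.4→169, 191 + 12.8 = 203.8→204, 201 + 10.8 = 211.8→212) → #A9CCD4

#9FC5CE, #A9CCD4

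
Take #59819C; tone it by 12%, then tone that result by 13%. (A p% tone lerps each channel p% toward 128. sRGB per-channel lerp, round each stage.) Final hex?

#628196

#59819C is rgb(89, 129, 156).
Per channel, c → c + 0.12(128 − c):
  R: 89 + 4.68 = 93.68 → 94
  G: 129 − 0.12 = 128.88 → 129
  B: 156 + 0.12×(128−156) = 156 − 3.36 = 152.64 → 153
After the tone: rgb(94, 129, 153) = #5E8199.
A 13% tone moves each channel 13% toward 128:
  R: 94 + 0.13×(128−94) = 94 + 4.42 = 98.42 → 98
  G: 129 + 0.13×(128−129) = 129 − 0.13 = 128.87 → 129
  B: 153 + 0.13×(128−153) = 153 − 3.25 = 149.75 → 150
rgb(98, 129, 150) = #628196.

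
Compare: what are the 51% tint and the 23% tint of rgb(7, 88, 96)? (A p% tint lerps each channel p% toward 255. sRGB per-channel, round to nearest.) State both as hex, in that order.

#85adb1, #407e85

51% tint:
  R: 7 + 0.51×(255−7) = 7 + 126.48 = 133.48 → 133
  G: 88 + 0.51×(255−88) = 88 + 85.17 = 173.17 → 173
  B: 96 + 81.09 = 177.09 → 177
  → #85adb1
23% tint:
  R: 7 + 0.23×(255−7) = 7 + 57.04 = 64.04 → 64
  G: 88 + 38.41 = 126.41 → 126
  B: 96 + 36.57 = 132.57 → 133
  → #407e85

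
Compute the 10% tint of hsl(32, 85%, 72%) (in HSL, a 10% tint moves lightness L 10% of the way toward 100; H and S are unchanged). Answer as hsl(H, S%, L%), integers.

L moves 10% from 72 toward 100: 72 + 2.8 = 74.8 → 75.
H and S are unchanged.

hsl(32, 85%, 75%)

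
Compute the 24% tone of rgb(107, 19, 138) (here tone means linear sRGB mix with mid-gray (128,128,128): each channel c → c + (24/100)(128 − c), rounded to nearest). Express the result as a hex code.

Per channel, c → c + 0.24(128 − c):
  R: 107 + 5.04 = 112.04 → 112
  G: 19 + 0.24×(128−19) = 19 + 26.16 = 45.16 → 45
  B: 138 − 2.4 = 135.6 → 136
rgb(112, 45, 136) = #702D88.

#702D88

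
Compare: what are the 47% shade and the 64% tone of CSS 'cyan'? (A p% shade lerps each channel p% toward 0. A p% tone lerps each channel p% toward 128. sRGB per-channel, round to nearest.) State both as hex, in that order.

CSS cyan is rgb(0, 255, 255).
47% shade:
  R: 0 + 0.47×(0−0) = 0 + 0 = 0 → 0
  G: 255 − 119.85 = 135.15 → 135
  B: 255 + 0.47×(0−255) = 255 − 119.85 = 135.15 → 135
  → #008787
64% tone:
  R: 0 + 81.92 = 81.92 → 82
  G: 255 − 81.28 = 173.72 → 174
  B: 255 − 81.28 = 173.72 → 174
  → #52aeae

#008787, #52aeae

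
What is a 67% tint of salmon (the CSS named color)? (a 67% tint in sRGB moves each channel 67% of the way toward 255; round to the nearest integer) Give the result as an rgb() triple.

CSS salmon is rgb(250, 128, 114).
Per channel, c → c + 0.67(255 − c):
  R: 250 + 0.67×(255−250) = 250 + 3.35 = 253.35 → 253
  G: 128 + 0.67×(255−128) = 128 + 85.09 = 213.09 → 213
  B: 114 + 94.47 = 208.47 → 208

rgb(253, 213, 208)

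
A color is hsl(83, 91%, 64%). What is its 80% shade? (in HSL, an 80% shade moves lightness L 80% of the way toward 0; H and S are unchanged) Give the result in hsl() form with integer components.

L moves 80% from 64 toward 0: 64 − 51.2 = 12.8 → 13.
H and S are unchanged.

hsl(83, 91%, 13%)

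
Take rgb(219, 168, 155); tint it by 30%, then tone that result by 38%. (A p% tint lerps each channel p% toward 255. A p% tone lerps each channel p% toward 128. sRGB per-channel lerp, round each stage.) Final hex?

#BFA9A3

Lerp each channel 30% toward 255:
  R: 219 + 10.8 = 229.8 → 230
  G: 168 + 0.3×(255−168) = 168 + 26.1 = 194.1 → 194
  B: 155 + 30 = 185 → 185
After the tint: rgb(230, 194, 185) = #E6C2B9.
Per channel, c → c + 0.38(128 − c):
  R: 230 + 0.38×(128−230) = 230 − 38.76 = 191.24 → 191
  G: 194 + 0.38×(128−194) = 194 − 25.08 = 168.92 → 169
  B: 185 + 0.38×(128−185) = 185 − 21.66 = 163.34 → 163
rgb(191, 169, 163) = #BFA9A3.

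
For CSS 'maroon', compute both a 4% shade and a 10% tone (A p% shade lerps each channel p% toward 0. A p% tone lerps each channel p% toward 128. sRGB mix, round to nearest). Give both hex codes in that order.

#7B0000, #800D0D

CSS maroon is rgb(128, 0, 0).
4% shade:
  R: 128 − 5.12 = 122.88 → 123
  G: 0 + 0 = 0 → 0
  B: 0 + 0 = 0 → 0
  → #7B0000
10% tone:
  R: 128 + 0.1×(128−128) = 128 + 0 = 128 → 128
  G: 0 + 0.1×(128−0) = 0 + 12.8 = 12.8 → 13
  B: 0 + 12.8 = 12.8 → 13
  → #800D0D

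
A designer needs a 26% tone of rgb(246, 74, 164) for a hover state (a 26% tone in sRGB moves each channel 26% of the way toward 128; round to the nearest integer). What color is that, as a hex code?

#d7589b

A 26% tone moves each channel 26% toward 128:
  R: 246 + 0.26×(128−246) = 246 − 30.68 = 215.32 → 215
  G: 74 + 0.26×(128−74) = 74 + 14.04 = 88.04 → 88
  B: 164 + 0.26×(128−164) = 164 − 9.36 = 154.64 → 155
rgb(215, 88, 155) = #d7589b.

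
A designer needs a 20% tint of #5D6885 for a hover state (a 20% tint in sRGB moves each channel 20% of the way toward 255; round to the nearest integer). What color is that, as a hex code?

#5D6885 is rgb(93, 104, 133).
A 20% tint moves each channel 20% toward 255:
  R: 93 + 0.2×(255−93) = 93 + 32.4 = 125.4 → 125
  G: 104 + 0.2×(255−104) = 104 + 30.2 = 134.2 → 134
  B: 133 + 0.2×(255−133) = 133 + 24.4 = 157.4 → 157
rgb(125, 134, 157) = #7D869D.

#7D869D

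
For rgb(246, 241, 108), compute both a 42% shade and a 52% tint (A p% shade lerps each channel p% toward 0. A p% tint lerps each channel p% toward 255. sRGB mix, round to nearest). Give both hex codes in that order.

42% shade:
  R: 246 + 0.42×(0−246) = 246 − 103.32 = 142.68 → 143
  G: 241 + 0.42×(0−241) = 241 − 101.22 = 139.78 → 140
  B: 108 − 45.36 = 62.64 → 63
  → #8F8C3F
52% tint:
  R: 246 + 4.68 = 250.68 → 251
  G: 241 + 0.52×(255−241) = 241 + 7.28 = 248.28 → 248
  B: 108 + 0.52×(255−108) = 108 + 76.44 = 184.44 → 184
  → #FBF8B8

#8F8C3F, #FBF8B8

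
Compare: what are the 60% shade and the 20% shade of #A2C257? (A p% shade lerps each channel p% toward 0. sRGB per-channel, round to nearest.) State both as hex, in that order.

#A2C257 is rgb(162, 194, 87).
60% shade:
  R: 162 + 0.6×(0−162) = 162 − 97.2 = 64.8 → 65
  G: 194 + 0.6×(0−194) = 194 − 116.4 = 77.6 → 78
  B: 87 + 0.6×(0−87) = 87 − 52.2 = 34.8 → 35
  → #414E23
20% shade:
  R: 162 − 32.4 = 129.6 → 130
  G: 194 − 38.8 = 155.2 → 155
  B: 87 + 0.2×(0−87) = 87 − 17.4 = 69.6 → 70
  → #829B46

#414E23, #829B46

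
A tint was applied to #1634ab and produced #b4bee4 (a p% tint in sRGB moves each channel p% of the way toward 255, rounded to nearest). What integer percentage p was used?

#1634ab is rgb(22, 52, 171); #b4bee4 is rgb(180, 190, 228).
On the R channel (widest range): 180 ≈ 22 + (p/100)(255 − 22), so p ≈ 100×(180 − 22)/(255 − 22) = 15800/233 = 67.81.
p = 68 reproduces all three channels after rounding.

68%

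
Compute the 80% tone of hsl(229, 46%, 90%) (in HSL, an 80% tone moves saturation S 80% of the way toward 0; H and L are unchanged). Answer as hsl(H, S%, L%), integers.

hsl(229, 9%, 90%)

S moves 80% from 46 toward 0: 46 − 36.8 = 9.2 → 9.
H and L are unchanged.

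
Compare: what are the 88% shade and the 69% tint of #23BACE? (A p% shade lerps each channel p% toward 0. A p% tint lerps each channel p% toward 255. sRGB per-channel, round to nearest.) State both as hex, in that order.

#041619, #BBEAF0

#23BACE is rgb(35, 186, 206).
88% shade:
  R: 35 − 30.8 = 4.2 → 4
  G: 186 − 163.68 = 22.32 → 22
  B: 206 + 0.88×(0−206) = 206 − 181.28 = 24.72 → 25
  → #041619
69% tint:
  R: 35 + 151.8 = 186.8 → 187
  G: 186 + 0.69×(255−186) = 186 + 47.61 = 233.61 → 234
  B: 206 + 0.69×(255−206) = 206 + 33.81 = 239.81 → 240
  → #BBEAF0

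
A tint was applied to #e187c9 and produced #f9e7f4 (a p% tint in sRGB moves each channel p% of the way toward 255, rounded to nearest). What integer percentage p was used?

80%

#e187c9 is rgb(225, 135, 201); #f9e7f4 is rgb(249, 231, 244).
On the G channel (widest range): 231 ≈ 135 + (p/100)(255 − 135), so p ≈ 100×(231 − 135)/(255 − 135) = 9600/120 = 80.00.
p = 80 reproduces all three channels after rounding.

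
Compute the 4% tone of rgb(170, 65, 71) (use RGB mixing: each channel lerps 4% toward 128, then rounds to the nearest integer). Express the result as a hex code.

#A84449

Lerp each channel 4% toward 128:
  R: 170 + 0.04×(128−170) = 170 − 1.68 = 168.32 → 168
  G: 65 + 0.04×(128−65) = 65 + 2.52 = 67.52 → 68
  B: 71 + 0.04×(128−71) = 71 + 2.28 = 73.28 → 73
rgb(168, 68, 73) = #A84449.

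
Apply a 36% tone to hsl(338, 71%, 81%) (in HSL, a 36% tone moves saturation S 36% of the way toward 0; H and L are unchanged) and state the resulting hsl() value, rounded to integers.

S moves 36% from 71 toward 0: 71 − 25.56 = 45.44 → 45.
H and L are unchanged.

hsl(338, 45%, 81%)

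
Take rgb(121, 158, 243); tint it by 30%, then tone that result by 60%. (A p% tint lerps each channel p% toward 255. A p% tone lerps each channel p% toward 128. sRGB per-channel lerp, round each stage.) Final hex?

#8d98b0

Per channel, c → c + 0.3(255 − c):
  R: 121 + 0.3×(255−121) = 121 + 40.2 = 161.2 → 161
  G: 158 + 0.3×(255−158) = 158 + 29.1 = 187.1 → 187
  B: 243 + 0.3×(255−243) = 243 + 3.6 = 246.6 → 247
After the tint: rgb(161, 187, 247) = #a1bbf7.
A 60% tone moves each channel 60% toward 128:
  R: 161 + 0.6×(128−161) = 161 − 19.8 = 141.2 → 141
  G: 187 + 0.6×(128−187) = 187 − 35.4 = 151.6 → 152
  B: 247 + 0.6×(128−247) = 247 − 71.4 = 175.6 → 176
rgb(141, 152, 176) = #8d98b0.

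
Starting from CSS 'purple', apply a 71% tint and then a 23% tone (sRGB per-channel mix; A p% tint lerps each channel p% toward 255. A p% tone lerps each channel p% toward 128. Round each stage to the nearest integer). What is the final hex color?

#c5a9c5

CSS purple is rgb(128, 0, 128).
Lerp each channel 71% toward 255:
  R: 128 + 0.71×(255−128) = 128 + 90.17 = 218.17 → 218
  G: 0 + 0.71×(255−0) = 0 + 181.05 = 181.05 → 181
  B: 128 + 0.71×(255−128) = 128 + 90.17 = 218.17 → 218
After the tint: rgb(218, 181, 218) = #dab5da.
Lerp each channel 23% toward 128:
  R: 218 − 20.7 = 197.3 → 197
  G: 181 + 0.23×(128−181) = 181 − 12.19 = 168.81 → 169
  B: 218 + 0.23×(128−218) = 218 − 20.7 = 197.3 → 197
rgb(197, 169, 197) = #c5a9c5.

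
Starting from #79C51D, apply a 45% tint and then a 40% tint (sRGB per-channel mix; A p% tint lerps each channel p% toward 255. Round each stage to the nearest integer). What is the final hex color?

#D3ECB5

#79C51D is rgb(121, 197, 29).
Per channel, c → c + 0.45(255 − c):
  R: 121 + 60.3 = 181.3 → 181
  G: 197 + 26.1 = 223.1 → 223
  B: 29 + 101.7 = 130.7 → 131
After the tint: rgb(181, 223, 131) = #B5DF83.
Lerp each channel 40% toward 255:
  R: 181 + 29.6 = 210.6 → 211
  G: 223 + 0.4×(255−223) = 223 + 12.8 = 235.8 → 236
  B: 131 + 0.4×(255−131) = 131 + 49.6 = 180.6 → 181
rgb(211, 236, 181) = #D3ECB5.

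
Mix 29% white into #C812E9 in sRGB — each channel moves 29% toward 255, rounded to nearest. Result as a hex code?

#C812E9 is rgb(200, 18, 233).
Lerp each channel 29% toward 255:
  R: 200 + 15.95 = 215.95 → 216
  G: 18 + 0.29×(255−18) = 18 + 68.73 = 86.73 → 87
  B: 233 + 0.29×(255−233) = 233 + 6.38 = 239.38 → 239
rgb(216, 87, 239) = #D857EF.

#D857EF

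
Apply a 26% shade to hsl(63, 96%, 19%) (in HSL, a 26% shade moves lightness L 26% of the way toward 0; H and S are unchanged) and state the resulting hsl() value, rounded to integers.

hsl(63, 96%, 14%)

L moves 26% from 19 toward 0: 19 − 4.94 = 14.06 → 14.
H and S are unchanged.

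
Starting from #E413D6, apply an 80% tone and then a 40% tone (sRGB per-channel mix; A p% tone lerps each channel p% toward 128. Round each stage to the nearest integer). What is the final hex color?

#8C738A

#E413D6 is rgb(228, 19, 214).
Per channel, c → c + 0.8(128 − c):
  R: 228 − 80 = 148 → 148
  G: 19 + 87.2 = 106.2 → 106
  B: 214 − 68.8 = 145.2 → 145
After the tone: rgb(148, 106, 145) = #946A91.
Per channel, c → c + 0.4(128 − c):
  R: 148 − 8 = 140 → 140
  G: 106 + 0.4×(128−106) = 106 + 8.8 = 114.8 → 115
  B: 145 + 0.4×(128−145) = 145 − 6.8 = 138.2 → 138
rgb(140, 115, 138) = #8C738A.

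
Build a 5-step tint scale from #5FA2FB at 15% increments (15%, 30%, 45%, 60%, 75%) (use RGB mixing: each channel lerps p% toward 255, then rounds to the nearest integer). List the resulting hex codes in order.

#5FA2FB is rgb(95, 162, 251).
15%: (95 + 24 = 119→119, 162 + 13.95 = 175.95→176, 251 + 0.6 = 251.6→252) → #77B0FC
30%: (95 + 48 = 143→143, 162 + 27.9 = 189.9→190, 251 + 1.2 = 252.2→252) → #8FBEFC
45%: (95 + 72 = 167→167, 162 + 41.85 = 203.85→204, 251 + 1.8 = 252.8→253) → #A7CCFD
60%: (95 + 96 = 191→191, 162 + 55.8 = 217.8→218, 251 + 2.4 = 253.4→253) → #BFDAFD
75%: (95 + 120 = 215→215, 162 + 69.75 = 231.75→232, 251 + 3 = 254→254) → #D7E8FE

#77B0FC, #8FBEFC, #A7CCFD, #BFDAFD, #D7E8FE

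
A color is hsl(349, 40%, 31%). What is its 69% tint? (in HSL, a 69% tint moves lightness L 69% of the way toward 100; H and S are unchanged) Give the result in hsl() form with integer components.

L moves 69% from 31 toward 100: 31 + 47.61 = 78.61 → 79.
H and S are unchanged.

hsl(349, 40%, 79%)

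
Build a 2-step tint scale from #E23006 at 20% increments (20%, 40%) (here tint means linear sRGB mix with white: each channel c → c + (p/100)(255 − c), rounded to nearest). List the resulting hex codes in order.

#E23006 is rgb(226, 48, 6).
20%: (226 + 5.8 = 231.8→232, 48 + 41.4 = 89.4→89, 6 + 49.8 = 55.8→56) → #E85938
40%: (226 + 11.6 = 237.6→238, 48 + 82.8 = 130.8→131, 6 + 99.6 = 105.6→106) → #EE836A

#E85938, #EE836A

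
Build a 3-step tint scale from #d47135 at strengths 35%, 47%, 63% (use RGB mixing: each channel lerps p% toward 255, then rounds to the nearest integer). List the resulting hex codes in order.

#d47135 is rgb(212, 113, 53).
35%: (212 + 15.05 = 227.05→227, 113 + 49.7 = 162.7→163, 53 + 70.7 = 123.7→124) → #e3a37c
47%: (212 + 20.21 = 232.21→232, 113 + 66.74 = 179.74→180, 53 + 94.94 = 147.94→148) → #e8b494
63%: (212 + 27.09 = 239.09→239, 113 + 89.46 = 202.46→202, 53 + 127.26 = 180.26→180) → #efcab4

#e3a37c, #e8b494, #efcab4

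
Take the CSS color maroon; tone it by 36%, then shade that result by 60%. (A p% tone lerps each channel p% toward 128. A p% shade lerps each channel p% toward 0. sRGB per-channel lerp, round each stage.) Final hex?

#331212

CSS maroon is rgb(128, 0, 0).
A 36% tone moves each channel 36% toward 128:
  R: 128 + 0.36×(128−128) = 128 + 0 = 128 → 128
  G: 0 + 0.36×(128−0) = 0 + 46.08 = 46.08 → 46
  B: 0 + 0.36×(128−0) = 0 + 46.08 = 46.08 → 46
After the tone: rgb(128, 46, 46) = #802E2E.
Per channel, c → c + 0.6(0 − c):
  R: 128 − 76.8 = 51.2 → 51
  G: 46 + 0.6×(0−46) = 46 − 27.6 = 18.4 → 18
  B: 46 + 0.6×(0−46) = 46 − 27.6 = 18.4 → 18
rgb(51, 18, 18) = #331212.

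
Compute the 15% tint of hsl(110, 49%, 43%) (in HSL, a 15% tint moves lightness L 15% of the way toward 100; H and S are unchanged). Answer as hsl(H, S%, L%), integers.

L moves 15% from 43 toward 100: 43 + 8.55 = 51.55 → 52.
H and S are unchanged.

hsl(110, 49%, 52%)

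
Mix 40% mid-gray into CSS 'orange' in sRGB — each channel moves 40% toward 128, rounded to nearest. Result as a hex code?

#CC9633

CSS orange is rgb(255, 165, 0).
Per channel, c → c + 0.4(128 − c):
  R: 255 + 0.4×(128−255) = 255 − 50.8 = 204.2 → 204
  G: 165 + 0.4×(128−165) = 165 − 14.8 = 150.2 → 150
  B: 0 + 0.4×(128−0) = 0 + 51.2 = 51.2 → 51
rgb(204, 150, 51) = #CC9633.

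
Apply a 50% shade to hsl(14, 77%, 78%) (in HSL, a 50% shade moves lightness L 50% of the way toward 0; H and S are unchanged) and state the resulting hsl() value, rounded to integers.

L moves 50% from 78 toward 0: 78 − 39 = 39 → 39.
H and S are unchanged.

hsl(14, 77%, 39%)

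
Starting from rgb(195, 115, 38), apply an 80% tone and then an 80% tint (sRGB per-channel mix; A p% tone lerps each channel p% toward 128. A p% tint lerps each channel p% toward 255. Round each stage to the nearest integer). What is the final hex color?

#E8E5E2

Lerp each channel 80% toward 128:
  R: 195 + 0.8×(128−195) = 195 − 53.6 = 141.4 → 141
  G: 115 + 0.8×(128−115) = 115 + 10.4 = 125.4 → 125
  B: 38 + 72 = 110 → 110
After the tone: rgb(141, 125, 110) = #8D7D6E.
Per channel, c → c + 0.8(255 − c):
  R: 141 + 91.2 = 232.2 → 232
  G: 125 + 104 = 229 → 229
  B: 110 + 0.8×(255−110) = 110 + 116 = 226 → 226
rgb(232, 229, 226) = #E8E5E2.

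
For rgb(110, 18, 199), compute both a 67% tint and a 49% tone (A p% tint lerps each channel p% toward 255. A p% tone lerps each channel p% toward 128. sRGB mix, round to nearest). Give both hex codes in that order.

67% tint:
  R: 110 + 0.67×(255−110) = 110 + 97.15 = 207.15 → 207
  G: 18 + 0.67×(255−18) = 18 + 158.79 = 176.79 → 177
  B: 199 + 37.52 = 236.52 → 237
  → #cfb1ed
49% tone:
  R: 110 + 0.49×(128−110) = 110 + 8.82 = 118.82 → 119
  G: 18 + 0.49×(128−18) = 18 + 53.9 = 71.9 → 72
  B: 199 + 0.49×(128−199) = 199 − 34.79 = 164.21 → 164
  → #7748a4

#cfb1ed, #7748a4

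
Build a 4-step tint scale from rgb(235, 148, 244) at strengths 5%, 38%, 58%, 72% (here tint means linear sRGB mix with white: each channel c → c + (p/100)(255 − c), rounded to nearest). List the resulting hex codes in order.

5%: (235 + 1 = 236→236, 148 + 5.35 = 153.35→153, 244 + 0.55 = 244.55→245) → #EC99F5
38%: (235 + 7.6 = 242.6→243, 148 + 40.66 = 188.66→189, 244 + 4.18 = 248.18→248) → #F3BDF8
58%: (235 + 11.6 = 246.6→247, 148 + 62.06 = 210.06→210, 244 + 6.38 = 250.38→250) → #F7D2FA
72%: (235 + 14.4 = 249.4→249, 148 + 77.04 = 225.04→225, 244 + 7.92 = 251.92→252) → #F9E1FC

#EC99F5, #F3BDF8, #F7D2FA, #F9E1FC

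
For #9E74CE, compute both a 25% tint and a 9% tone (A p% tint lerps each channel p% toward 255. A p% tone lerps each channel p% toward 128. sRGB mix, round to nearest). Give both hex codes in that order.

#9E74CE is rgb(158, 116, 206).
25% tint:
  R: 158 + 0.25×(255−158) = 158 + 24.25 = 182.25 → 182
  G: 116 + 0.25×(255−116) = 116 + 34.75 = 150.75 → 151
  B: 206 + 12.25 = 218.25 → 218
  → #B697DA
9% tone:
  R: 158 + 0.09×(128−158) = 158 − 2.7 = 155.3 → 155
  G: 116 + 0.09×(128−116) = 116 + 1.08 = 117.08 → 117
  B: 206 − 7.02 = 198.98 → 199
  → #9B75C7

#B697DA, #9B75C7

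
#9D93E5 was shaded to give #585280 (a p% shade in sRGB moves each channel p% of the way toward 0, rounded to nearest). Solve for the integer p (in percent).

#9D93E5 is rgb(157, 147, 229); #585280 is rgb(88, 82, 128).
On the B channel (widest range): 128 ≈ 229 + (p/100)(0 − 229), so p ≈ 100×(128 − 229)/(0 − 229) = -10100/-229 = 44.10.
p = 44 reproduces all three channels after rounding.

44%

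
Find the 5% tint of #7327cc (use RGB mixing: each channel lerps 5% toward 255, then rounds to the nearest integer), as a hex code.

#7a32cf

#7327cc is rgb(115, 39, 204).
Per channel, c → c + 0.05(255 − c):
  R: 115 + 0.05×(255−115) = 115 + 7 = 122 → 122
  G: 39 + 0.05×(255−39) = 39 + 10.8 = 49.8 → 50
  B: 204 + 0.05×(255−204) = 204 + 2.55 = 206.55 → 207
rgb(122, 50, 207) = #7a32cf.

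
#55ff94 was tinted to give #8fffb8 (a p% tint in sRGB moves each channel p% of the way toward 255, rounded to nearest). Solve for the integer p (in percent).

#55ff94 is rgb(85, 255, 148); #8fffb8 is rgb(143, 255, 184).
On the R channel (widest range): 143 ≈ 85 + (p/100)(255 − 85), so p ≈ 100×(143 − 85)/(255 − 85) = 5800/170 = 34.12.
p = 34 reproduces all three channels after rounding.

34%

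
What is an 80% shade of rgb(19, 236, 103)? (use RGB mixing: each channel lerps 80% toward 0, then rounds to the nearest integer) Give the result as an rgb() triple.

rgb(4, 47, 21)

Per channel, c → c + 0.8(0 − c):
  R: 19 + 0.8×(0−19) = 19 − 15.2 = 3.8 → 4
  G: 236 − 188.8 = 47.2 → 47
  B: 103 − 82.4 = 20.6 → 21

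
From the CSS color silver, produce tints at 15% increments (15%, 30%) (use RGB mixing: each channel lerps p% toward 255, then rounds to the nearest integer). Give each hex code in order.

#C9C9C9, #D3D3D3

CSS silver is rgb(192, 192, 192).
15%: (192 + 9.45 = 201.45→201, 192 + 9.45 = 201.45→201, 192 + 9.45 = 201.45→201) → #C9C9C9
30%: (192 + 18.9 = 210.9→211, 192 + 18.9 = 210.9→211, 192 + 18.9 = 210.9→211) → #D3D3D3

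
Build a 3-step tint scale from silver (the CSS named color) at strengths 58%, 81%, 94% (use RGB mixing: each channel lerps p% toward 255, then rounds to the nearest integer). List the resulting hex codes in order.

CSS silver is rgb(192, 192, 192).
58%: (192 + 36.54 = 228.54→229, 192 + 36.54 = 228.54→229, 192 + 36.54 = 228.54→229) → #e5e5e5
81%: (192 + 51.03 = 243.03→243, 192 + 51.03 = 243.03→243, 192 + 51.03 = 243.03→243) → #f3f3f3
94%: (192 + 59.22 = 251.22→251, 192 + 59.22 = 251.22→251, 192 + 59.22 = 251.22→251) → #fbfbfb

#e5e5e5, #f3f3f3, #fbfbfb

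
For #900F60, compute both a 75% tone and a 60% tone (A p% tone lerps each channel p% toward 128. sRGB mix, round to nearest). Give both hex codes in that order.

#846478, #865373

#900F60 is rgb(144, 15, 96).
75% tone:
  R: 144 − 12 = 132 → 132
  G: 15 + 0.75×(128−15) = 15 + 84.75 = 99.75 → 100
  B: 96 + 0.75×(128−96) = 96 + 24 = 120 → 120
  → #846478
60% tone:
  R: 144 + 0.6×(128−144) = 144 − 9.6 = 134.4 → 134
  G: 15 + 0.6×(128−15) = 15 + 67.8 = 82.8 → 83
  B: 96 + 19.2 = 115.2 → 115
  → #865373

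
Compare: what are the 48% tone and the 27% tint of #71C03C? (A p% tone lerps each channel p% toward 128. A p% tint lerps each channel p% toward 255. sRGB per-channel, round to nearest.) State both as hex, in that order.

#71C03C is rgb(113, 192, 60).
48% tone:
  R: 113 + 7.2 = 120.2 → 120
  G: 192 + 0.48×(128−192) = 192 − 30.72 = 161.28 → 161
  B: 60 + 0.48×(128−60) = 60 + 32.64 = 92.64 → 93
  → #78A15D
27% tint:
  R: 113 + 38.34 = 151.34 → 151
  G: 192 + 0.27×(255−192) = 192 + 17.01 = 209.01 → 209
  B: 60 + 52.65 = 112.65 → 113
  → #97D171

#78A15D, #97D171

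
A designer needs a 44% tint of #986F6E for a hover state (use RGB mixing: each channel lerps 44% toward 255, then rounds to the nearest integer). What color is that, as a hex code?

#986F6E is rgb(152, 111, 110).
Per channel, c → c + 0.44(255 − c):
  R: 152 + 0.44×(255−152) = 152 + 45.32 = 197.32 → 197
  G: 111 + 63.36 = 174.36 → 174
  B: 110 + 63.8 = 173.8 → 174
rgb(197, 174, 174) = #C5AEAE.

#C5AEAE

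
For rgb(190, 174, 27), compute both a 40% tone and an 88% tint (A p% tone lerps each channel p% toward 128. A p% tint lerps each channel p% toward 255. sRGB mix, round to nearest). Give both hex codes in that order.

#A59C43, #F7F5E4

40% tone:
  R: 190 + 0.4×(128−190) = 190 − 24.8 = 165.2 → 165
  G: 174 − 18.4 = 155.6 → 156
  B: 27 + 0.4×(128−27) = 27 + 40.4 = 67.4 → 67
  → #A59C43
88% tint:
  R: 190 + 0.88×(255−190) = 190 + 57.2 = 247.2 → 247
  G: 174 + 71.28 = 245.28 → 245
  B: 27 + 0.88×(255−27) = 27 + 200.64 = 227.64 → 228
  → #F7F5E4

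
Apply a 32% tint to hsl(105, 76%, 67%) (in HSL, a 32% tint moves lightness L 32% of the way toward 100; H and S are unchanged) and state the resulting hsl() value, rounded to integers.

L moves 32% from 67 toward 100: 67 + 10.56 = 77.56 → 78.
H and S are unchanged.

hsl(105, 76%, 78%)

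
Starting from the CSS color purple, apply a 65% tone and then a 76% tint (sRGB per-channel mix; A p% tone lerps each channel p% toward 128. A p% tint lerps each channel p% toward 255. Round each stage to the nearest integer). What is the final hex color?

#E1D6E1

CSS purple is rgb(128, 0, 128).
Per channel, c → c + 0.65(128 − c):
  R: 128 + 0.65×(128−128) = 128 + 0 = 128 → 128
  G: 0 + 0.65×(128−0) = 0 + 83.2 = 83.2 → 83
  B: 128 + 0 = 128 → 128
After the tone: rgb(128, 83, 128) = #805380.
Lerp each channel 76% toward 255:
  R: 128 + 0.76×(255−128) = 128 + 96.52 = 224.52 → 225
  G: 83 + 130.72 = 213.72 → 214
  B: 128 + 0.76×(255−128) = 128 + 96.52 = 224.52 → 225
rgb(225, 214, 225) = #E1D6E1.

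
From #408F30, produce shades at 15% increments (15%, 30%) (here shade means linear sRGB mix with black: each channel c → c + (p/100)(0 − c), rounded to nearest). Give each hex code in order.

#408F30 is rgb(64, 143, 48).
15%: (64 − 9.6 = 54.4→54, 143 − 21.45 = 121.55→122, 48 − 7.2 = 40.8→41) → #367A29
30%: (64 − 19.2 = 44.8→45, 143 − 42.9 = 100.1→100, 48 − 14.4 = 33.6→34) → #2D6422

#367A29, #2D6422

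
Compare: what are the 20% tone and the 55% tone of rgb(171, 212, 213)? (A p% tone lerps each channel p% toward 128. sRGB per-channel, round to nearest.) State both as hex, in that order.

#A2C3C4, #93A6A6

20% tone:
  R: 171 + 0.2×(128−171) = 171 − 8.6 = 162.4 → 162
  G: 212 − 16.8 = 195.2 → 195
  B: 213 + 0.2×(128−213) = 213 − 17 = 196 → 196
  → #A2C3C4
55% tone:
  R: 171 − 23.65 = 147.35 → 147
  G: 212 + 0.55×(128−212) = 212 − 46.2 = 165.8 → 166
  B: 213 + 0.55×(128−213) = 213 − 46.75 = 166.25 → 166
  → #93A6A6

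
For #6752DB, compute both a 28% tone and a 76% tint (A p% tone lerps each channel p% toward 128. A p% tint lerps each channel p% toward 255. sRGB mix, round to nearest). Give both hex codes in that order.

#6752DB is rgb(103, 82, 219).
28% tone:
  R: 103 + 0.28×(128−103) = 103 + 7 = 110 → 110
  G: 82 + 12.88 = 94.88 → 95
  B: 219 + 0.28×(128−219) = 219 − 25.48 = 193.52 → 194
  → #6E5FC2
76% tint:
  R: 103 + 0.76×(255−103) = 103 + 115.52 = 218.52 → 219
  G: 82 + 0.76×(255−82) = 82 + 131.48 = 213.48 → 213
  B: 219 + 0.76×(255−219) = 219 + 27.36 = 246.36 → 246
  → #DBD5F6

#6E5FC2, #DBD5F6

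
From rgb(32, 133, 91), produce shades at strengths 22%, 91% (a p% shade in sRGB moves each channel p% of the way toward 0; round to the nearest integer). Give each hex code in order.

22%: (32 − 7.04 = 24.96→25, 133 − 29.26 = 103.74→104, 91 − 20.02 = 70.98→71) → #196847
91%: (32 − 29.12 = 2.88→3, 133 − 121.03 = 11.97→12, 91 − 82.81 = 8.19→8) → #030C08

#196847, #030C08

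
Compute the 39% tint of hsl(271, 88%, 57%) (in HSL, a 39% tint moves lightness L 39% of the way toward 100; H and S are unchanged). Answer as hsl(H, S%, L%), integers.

hsl(271, 88%, 74%)

L moves 39% from 57 toward 100: 57 + 16.77 = 73.77 → 74.
H and S are unchanged.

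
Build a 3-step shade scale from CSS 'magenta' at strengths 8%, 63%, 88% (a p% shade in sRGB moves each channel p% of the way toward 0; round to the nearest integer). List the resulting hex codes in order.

#eb00eb, #5e005e, #1f001f

CSS magenta is rgb(255, 0, 255).
8%: (255 − 20.4 = 234.6→235, 0→0, 255 − 20.4 = 234.6→235) → #eb00eb
63%: (255 − 160.65 = 94.35→94, 0→0, 255 − 160.65 = 94.35→94) → #5e005e
88%: (255 − 224.4 = 30.6→31, 0→0, 255 − 224.4 = 30.6→31) → #1f001f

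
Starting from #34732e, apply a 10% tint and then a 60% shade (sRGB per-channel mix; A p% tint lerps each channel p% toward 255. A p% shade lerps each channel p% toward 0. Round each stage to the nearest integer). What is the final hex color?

#34732e is rgb(52, 115, 46).
A 10% tint moves each channel 10% toward 255:
  R: 52 + 20.3 = 72.3 → 72
  G: 115 + 14 = 129 → 129
  B: 46 + 0.1×(255−46) = 46 + 20.9 = 66.9 → 67
After the tint: rgb(72, 129, 67) = #488143.
Per channel, c → c + 0.6(0 − c):
  R: 72 + 0.6×(0−72) = 72 − 43.2 = 28.8 → 29
  G: 129 + 0.6×(0−129) = 129 − 77.4 = 51.6 → 52
  B: 67 − 40.2 = 26.8 → 27
rgb(29, 52, 27) = #1d341b.

#1d341b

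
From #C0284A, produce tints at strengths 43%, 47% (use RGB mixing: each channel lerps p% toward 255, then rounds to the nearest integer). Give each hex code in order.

#DB8498, #DE8D9F

#C0284A is rgb(192, 40, 74).
43%: (192 + 27.09 = 219.09→219, 40 + 92.45 = 132.45→132, 74 + 77.83 = 151.83→152) → #DB8498
47%: (192 + 29.61 = 221.61→222, 40 + 101.05 = 141.05→141, 74 + 85.07 = 159.07→159) → #DE8D9F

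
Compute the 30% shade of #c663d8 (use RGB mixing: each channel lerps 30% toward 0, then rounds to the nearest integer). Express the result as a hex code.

#8b4597

#c663d8 is rgb(198, 99, 216).
Per channel, c → c + 0.3(0 − c):
  R: 198 + 0.3×(0−198) = 198 − 59.4 = 138.6 → 139
  G: 99 − 29.7 = 69.3 → 69
  B: 216 − 64.8 = 151.2 → 151
rgb(139, 69, 151) = #8b4597.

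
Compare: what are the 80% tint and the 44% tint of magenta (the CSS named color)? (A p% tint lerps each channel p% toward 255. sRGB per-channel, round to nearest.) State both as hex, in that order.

CSS magenta is rgb(255, 0, 255).
80% tint:
  R: 255 + 0.8×(255−255) = 255 + 0 = 255 → 255
  G: 0 + 0.8×(255−0) = 0 + 204 = 204 → 204
  B: 255 + 0 = 255 → 255
  → #FFCCFF
44% tint:
  R: 255 + 0.44×(255−255) = 255 + 0 = 255 → 255
  G: 0 + 112.2 = 112.2 → 112
  B: 255 + 0 = 255 → 255
  → #FF70FF

#FFCCFF, #FF70FF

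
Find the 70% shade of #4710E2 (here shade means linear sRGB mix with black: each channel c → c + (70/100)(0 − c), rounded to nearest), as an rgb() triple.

#4710E2 is rgb(71, 16, 226).
A 70% shade moves each channel 70% toward 0:
  R: 71 + 0.7×(0−71) = 71 − 49.7 = 21.3 → 21
  G: 16 − 11.2 = 4.8 → 5
  B: 226 − 158.2 = 67.8 → 68

rgb(21, 5, 68)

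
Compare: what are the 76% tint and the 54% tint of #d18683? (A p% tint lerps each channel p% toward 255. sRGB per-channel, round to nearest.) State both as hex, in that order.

#f4e2e1, #eac7c6

#d18683 is rgb(209, 134, 131).
76% tint:
  R: 209 + 0.76×(255−209) = 209 + 34.96 = 243.96 → 244
  G: 134 + 0.76×(255−134) = 134 + 91.96 = 225.96 → 226
  B: 131 + 94.24 = 225.24 → 225
  → #f4e2e1
54% tint:
  R: 209 + 24.84 = 233.84 → 234
  G: 134 + 65.34 = 199.34 → 199
  B: 131 + 66.96 = 197.96 → 198
  → #eac7c6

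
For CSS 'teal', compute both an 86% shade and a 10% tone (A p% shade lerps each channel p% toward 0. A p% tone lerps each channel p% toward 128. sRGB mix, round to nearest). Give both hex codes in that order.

#001212, #0D8080

CSS teal is rgb(0, 128, 128).
86% shade:
  R: 0 + 0.86×(0−0) = 0 + 0 = 0 → 0
  G: 128 + 0.86×(0−128) = 128 − 110.08 = 17.92 → 18
  B: 128 + 0.86×(0−128) = 128 − 110.08 = 17.92 → 18
  → #001212
10% tone:
  R: 0 + 0.1×(128−0) = 0 + 12.8 = 12.8 → 13
  G: 128 + 0 = 128 → 128
  B: 128 + 0 = 128 → 128
  → #0D8080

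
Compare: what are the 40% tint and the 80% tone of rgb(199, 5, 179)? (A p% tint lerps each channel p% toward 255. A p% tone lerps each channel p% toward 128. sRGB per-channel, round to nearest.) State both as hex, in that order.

40% tint:
  R: 199 + 0.4×(255−199) = 199 + 22.4 = 221.4 → 221
  G: 5 + 100 = 105 → 105
  B: 179 + 0.4×(255−179) = 179 + 30.4 = 209.4 → 209
  → #DD69D1
80% tone:
  R: 199 − 56.8 = 142.2 → 142
  G: 5 + 0.8×(128−5) = 5 + 98.4 = 103.4 → 103
  B: 179 − 40.8 = 138.2 → 138
  → #8E678A

#DD69D1, #8E678A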